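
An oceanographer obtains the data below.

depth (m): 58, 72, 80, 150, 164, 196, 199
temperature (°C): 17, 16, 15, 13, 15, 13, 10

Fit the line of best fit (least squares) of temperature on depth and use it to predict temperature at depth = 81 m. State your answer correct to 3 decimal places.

n = 7, Σx = 919, Σy = 99, Σxy = 12286, Σx² = 142361
Sxx = Σx² − (Σx)²/n = 142361 − 120651.571429 = 21709.428571
Sxy = Σxy − (Σx)(Σy)/n = 12286 − 12997.285714 = -711.285714
b = Sxy/Sxx = -711.285714/21709.428571 = -0.032764
a = ȳ − b·x̄ = 14.142857 − (-0.032764)·131.285714 = 18.444290
ŷ(81) = a + b·81 = 18.444290 + (-0.032764)·81 = 15.790414

15.790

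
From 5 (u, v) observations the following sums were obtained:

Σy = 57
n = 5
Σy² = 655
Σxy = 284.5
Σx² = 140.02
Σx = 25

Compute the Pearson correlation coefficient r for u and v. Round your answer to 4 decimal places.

-0.0566

Sxx = Σx² − (Σx)²/n = 140.02 − 125 = 15.02
Sxy = Σxy − (Σx)(Σy)/n = 284.5 − 285 = -0.5
Syy = Σy² − (Σy)²/n = 655 − 649.8 = 5.2
r = Sxy/√(Sxx·Syy) = -0.5/√(78.104) = -0.5/8.837647 = -0.056576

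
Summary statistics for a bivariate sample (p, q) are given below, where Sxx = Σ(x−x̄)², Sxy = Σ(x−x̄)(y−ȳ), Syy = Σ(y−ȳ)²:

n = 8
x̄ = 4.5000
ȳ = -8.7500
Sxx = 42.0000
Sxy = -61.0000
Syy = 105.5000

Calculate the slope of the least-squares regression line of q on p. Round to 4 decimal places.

-1.4524

b = Sxy/Sxx = -61/42 = -1.452381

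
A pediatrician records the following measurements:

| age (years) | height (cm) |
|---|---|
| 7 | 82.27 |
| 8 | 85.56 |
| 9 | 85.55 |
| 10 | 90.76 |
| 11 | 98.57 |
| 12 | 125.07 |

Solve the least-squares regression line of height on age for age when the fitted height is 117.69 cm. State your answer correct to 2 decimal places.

n = 6, Σx = 57, Σy = 567.78, Σxy = 5523.03, Σx² = 559
Sxx = Σx² − (Σx)²/n = 559 − 541.5 = 17.5
Sxy = Σxy − (Σx)(Σy)/n = 5523.03 − 5393.91 = 129.12
b = Sxy/Sxx = 129.12/17.5 = 7.378286
a = ȳ − b·x̄ = 94.63 − 7.378286·9.5 = 24.536286
Set a + b·x = 117.69: x = (117.69 − 24.536286) / 7.378286 = 12.625387

12.63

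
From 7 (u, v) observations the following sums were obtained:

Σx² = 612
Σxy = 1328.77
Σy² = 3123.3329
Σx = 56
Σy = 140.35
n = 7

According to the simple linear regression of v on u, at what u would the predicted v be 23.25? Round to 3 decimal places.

Sxx = Σx² − (Σx)²/n = 612 − 448 = 164
Sxy = Σxy − (Σx)(Σy)/n = 1328.77 − 1122.8 = 205.97
b = Sxy/Sxx = 205.97/164 = 1.255915
a = ȳ − b·x̄ = 20.05 − 1.255915·8 = 10.002683
Set a + b·x = 23.25: x = (23.25 − 10.002683) / 1.255915 = 10.547944

10.548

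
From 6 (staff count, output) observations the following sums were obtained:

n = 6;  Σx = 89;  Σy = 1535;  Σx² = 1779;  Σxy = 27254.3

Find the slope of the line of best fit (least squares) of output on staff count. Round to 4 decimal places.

9.7751

Sxx = Σx² − (Σx)²/n = 1779 − 1320.166667 = 458.833333
Sxy = Σxy − (Σx)(Σy)/n = 27254.3 − 22769.166667 = 4485.133333
b = Sxy/Sxx = 4485.133333/458.833333 = 9.775082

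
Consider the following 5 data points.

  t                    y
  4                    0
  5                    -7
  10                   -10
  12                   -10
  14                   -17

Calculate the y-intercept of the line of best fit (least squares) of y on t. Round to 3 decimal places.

2.687

n = 5, Σx = 45, Σy = -44, Σxy = -493, Σx² = 481
Sxx = Σx² − (Σx)²/n = 481 − 405 = 76
Sxy = Σxy − (Σx)(Σy)/n = -493 − (-396) = -97
b = Sxy/Sxx = -97/76 = -1.276316
a = ȳ − b·x̄ = -8.8 − (-1.276316)·9 = 2.686842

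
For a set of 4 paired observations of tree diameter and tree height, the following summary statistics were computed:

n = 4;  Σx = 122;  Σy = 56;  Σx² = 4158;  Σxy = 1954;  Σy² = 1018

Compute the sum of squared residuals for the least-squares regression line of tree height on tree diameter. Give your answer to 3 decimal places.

Sxx = Σx² − (Σx)²/n = 4158 − 3721 = 437
Sxy = Σxy − (Σx)(Σy)/n = 1954 − 1708 = 246
Syy = Σy² − (Σy)²/n = 1018 − 784 = 234
b = Sxy/Sxx = 246/437 = 0.562929
SSE = Syy − b·Sxy = 234 − 0.562929·246 = 95.519451

95.519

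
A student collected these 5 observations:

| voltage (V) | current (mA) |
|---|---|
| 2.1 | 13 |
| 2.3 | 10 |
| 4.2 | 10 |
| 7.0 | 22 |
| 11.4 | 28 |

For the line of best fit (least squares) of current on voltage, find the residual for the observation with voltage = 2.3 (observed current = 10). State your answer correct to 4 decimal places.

-0.5896

n = 5, Σx = 27, Σy = 83, Σxy = 565.5, Σx² = 206.3
Sxx = Σx² − (Σx)²/n = 206.3 − 145.8 = 60.5
Sxy = Σxy − (Σx)(Σy)/n = 565.5 − 448.2 = 117.3
b = Sxy/Sxx = 117.3/60.5 = 1.938843
a = ȳ − b·x̄ = 16.6 − 1.938843·5.4 = 6.130248
ŷ(2.3) = 6.130248 + 1.938843·2.3 = 10.589587
residual = y − ŷ = 10 − 10.589587 = -0.589587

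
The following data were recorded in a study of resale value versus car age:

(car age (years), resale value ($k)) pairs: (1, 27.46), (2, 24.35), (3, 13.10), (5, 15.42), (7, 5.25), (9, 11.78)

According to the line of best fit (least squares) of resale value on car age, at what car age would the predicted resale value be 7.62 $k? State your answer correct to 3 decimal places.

8.477

n = 6, Σx = 27, Σy = 97.36, Σxy = 335.33, Σx² = 169
Sxx = Σx² − (Σx)²/n = 169 − 121.5 = 47.5
Sxy = Σxy − (Σx)(Σy)/n = 335.33 − 438.12 = -102.79
b = Sxy/Sxx = -102.79/47.5 = -2.164
a = ȳ − b·x̄ = 16.226667 − (-2.164)·4.5 = 25.964667
Set a + b·x = 7.62: x = (7.62 − 25.964667) / (-2.164) = 8.477203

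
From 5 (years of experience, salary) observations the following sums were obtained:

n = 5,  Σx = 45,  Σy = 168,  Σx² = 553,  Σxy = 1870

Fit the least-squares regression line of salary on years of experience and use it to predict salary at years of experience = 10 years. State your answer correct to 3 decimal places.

36.019

Sxx = Σx² − (Σx)²/n = 553 − 405 = 148
Sxy = Σxy − (Σx)(Σy)/n = 1870 − 1512 = 358
b = Sxy/Sxx = 358/148 = 2.418919
a = ȳ − b·x̄ = 33.6 − 2.418919·9 = 11.829730
ŷ(10) = a + b·10 = 11.829730 + 2.418919·10 = 36.018919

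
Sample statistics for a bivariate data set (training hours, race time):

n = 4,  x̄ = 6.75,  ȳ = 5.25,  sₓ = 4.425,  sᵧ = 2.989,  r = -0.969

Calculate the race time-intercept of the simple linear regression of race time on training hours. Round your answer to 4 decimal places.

b = r · sᵧ/sₓ = -0.969 · 2.989/4.425 = -0.654540
a = ȳ − b·x̄ = 5.25 − (-0.654540)·6.75 = 9.668147

9.6681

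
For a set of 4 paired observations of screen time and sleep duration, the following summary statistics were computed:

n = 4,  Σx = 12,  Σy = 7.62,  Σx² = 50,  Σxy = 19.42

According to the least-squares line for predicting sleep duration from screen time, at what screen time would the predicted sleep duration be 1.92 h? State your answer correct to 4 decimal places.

2.9390

Sxx = Σx² − (Σx)²/n = 50 − 36 = 14
Sxy = Σxy − (Σx)(Σy)/n = 19.42 − 22.86 = -3.44
b = Sxy/Sxx = -3.44/14 = -0.245714
a = ȳ − b·x̄ = 1.905 − (-0.245714)·3 = 2.642143
Set a + b·x = 1.92: x = (1.92 − 2.642143) / (-0.245714) = 2.938953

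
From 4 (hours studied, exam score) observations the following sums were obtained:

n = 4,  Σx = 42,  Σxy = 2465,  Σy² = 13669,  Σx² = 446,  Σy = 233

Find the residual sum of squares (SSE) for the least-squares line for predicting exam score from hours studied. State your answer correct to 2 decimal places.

Sxx = Σx² − (Σx)²/n = 446 − 441 = 5
Sxy = Σxy − (Σx)(Σy)/n = 2465 − 2446.5 = 18.5
Syy = Σy² − (Σy)²/n = 13669 − 13572.25 = 96.75
b = Sxy/Sxx = 18.5/5 = 3.7
SSE = Syy − b·Sxy = 96.75 − 3.7·18.5 = 28.3

28.30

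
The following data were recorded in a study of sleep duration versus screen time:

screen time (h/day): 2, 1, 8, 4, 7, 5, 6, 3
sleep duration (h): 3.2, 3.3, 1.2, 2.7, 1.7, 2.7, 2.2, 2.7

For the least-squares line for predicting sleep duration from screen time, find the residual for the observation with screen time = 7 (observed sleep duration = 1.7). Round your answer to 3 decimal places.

-0.057

n = 8, Σx = 36, Σy = 19.7, Σxy = 76.8, Σx² = 204
Sxx = Σx² − (Σx)²/n = 204 − 162 = 42
Sxy = Σxy − (Σx)(Σy)/n = 76.8 − 88.65 = -11.85
b = Sxy/Sxx = -11.85/42 = -0.282143
a = ȳ − b·x̄ = 2.4625 − (-0.282143)·4.5 = 3.732143
ŷ(7) = 3.732143 + (-0.282143)·7 = 1.757143
residual = y − ŷ = 1.7 − 1.757143 = -0.057143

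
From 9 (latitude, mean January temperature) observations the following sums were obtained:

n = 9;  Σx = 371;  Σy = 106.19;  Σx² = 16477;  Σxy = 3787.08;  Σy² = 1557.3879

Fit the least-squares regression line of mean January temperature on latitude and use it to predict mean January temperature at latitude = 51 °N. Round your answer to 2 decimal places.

Sxx = Σx² − (Σx)²/n = 16477 − 15293.444444 = 1183.555556
Sxy = Σxy − (Σx)(Σy)/n = 3787.08 − 4377.387778 = -590.307778
b = Sxy/Sxx = -590.307778/1183.555556 = -0.498758
a = ȳ − b·x̄ = 11.798889 − (-0.498758)·41.222222 = 32.358801
ŷ(51) = a + b·51 = 32.358801 + (-0.498758)·51 = 6.922144

6.92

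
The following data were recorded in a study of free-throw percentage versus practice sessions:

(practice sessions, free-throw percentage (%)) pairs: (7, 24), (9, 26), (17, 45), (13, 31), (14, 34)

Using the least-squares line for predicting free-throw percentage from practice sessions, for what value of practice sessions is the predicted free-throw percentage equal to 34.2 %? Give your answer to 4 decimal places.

n = 5, Σx = 60, Σy = 160, Σxy = 2046, Σx² = 784
Sxx = Σx² − (Σx)²/n = 784 − 720 = 64
Sxy = Σxy − (Σx)(Σy)/n = 2046 − 1920 = 126
b = Sxy/Sxx = 126/64 = 1.96875
a = ȳ − b·x̄ = 32 − 1.96875·12 = 8.375
Set a + b·x = 34.2: x = (34.2 − 8.375) / 1.96875 = 13.117460

13.1175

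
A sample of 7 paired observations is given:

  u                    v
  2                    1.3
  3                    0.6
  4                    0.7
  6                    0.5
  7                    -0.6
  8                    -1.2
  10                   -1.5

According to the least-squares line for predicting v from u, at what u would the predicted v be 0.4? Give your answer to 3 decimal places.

4.501

n = 7, Σx = 40, Σy = -0.2, Σxy = -18.6, Σx² = 278
Sxx = Σx² − (Σx)²/n = 278 − 228.571429 = 49.428571
Sxy = Σxy − (Σx)(Σy)/n = -18.6 − (-1.142857) = -17.457143
b = Sxy/Sxx = -17.457143/49.428571 = -0.353179
a = ȳ − b·x̄ = -0.028571 − (-0.353179)·5.714286 = 1.989595
Set a + b·x = 0.4: x = (0.4 − 1.989595) / (-0.353179) = 4.500818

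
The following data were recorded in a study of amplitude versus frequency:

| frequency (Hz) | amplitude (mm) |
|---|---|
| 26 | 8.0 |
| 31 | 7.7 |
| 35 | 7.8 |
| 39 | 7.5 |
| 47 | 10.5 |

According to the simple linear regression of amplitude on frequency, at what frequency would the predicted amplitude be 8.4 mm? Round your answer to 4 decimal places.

36.5018

n = 5, Σx = 178, Σy = 41.5, Σxy = 1505.7, Σx² = 6592
Sxx = Σx² − (Σx)²/n = 6592 − 6336.8 = 255.2
Sxy = Σxy − (Σx)(Σy)/n = 1505.7 − 1477.4 = 28.3
b = Sxy/Sxx = 28.3/255.2 = 0.110893
a = ȳ − b·x̄ = 8.3 − 0.110893·35.6 = 4.352194
Set a + b·x = 8.4: x = (8.4 − 4.352194) / 0.110893 = 36.501767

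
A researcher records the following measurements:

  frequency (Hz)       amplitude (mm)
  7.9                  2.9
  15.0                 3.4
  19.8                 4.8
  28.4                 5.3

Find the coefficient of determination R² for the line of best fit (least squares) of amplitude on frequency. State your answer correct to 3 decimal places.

0.911

n = 4, Σx = 71.1, Σy = 16.4, Σxy = 319.47, Σx² = 1486.01, Σy² = 71.1
Sxx = Σx² − (Σx)²/n = 1486.01 − 1263.8025 = 222.2075
Sxy = Σxy − (Σx)(Σy)/n = 319.47 − 291.51 = 27.96
Syy = Σy² − (Σy)²/n = 71.1 − 67.24 = 3.86
R² = Sxy²/(Sxx·Syy) = (27.96)²/(222.2075·3.86) = 0.911440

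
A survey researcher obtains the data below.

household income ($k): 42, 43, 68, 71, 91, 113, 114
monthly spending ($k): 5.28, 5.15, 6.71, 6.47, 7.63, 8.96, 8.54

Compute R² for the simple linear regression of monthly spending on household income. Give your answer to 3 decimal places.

n = 7, Σx = 542, Σy = 48.74, Σxy = 4039.23, Σx² = 47324, Σy² = 352.716
Sxx = Σx² − (Σx)²/n = 47324 − 41966.285714 = 5357.714286
Sxy = Σxy − (Σx)(Σy)/n = 4039.23 − 3773.868571 = 265.361429
Syy = Σy² − (Σy)²/n = 352.716 − 339.369657 = 13.346343
R² = Sxy²/(Sxx·Syy) = (265.361429)²/(5357.714286·13.346343) = 0.984768

0.985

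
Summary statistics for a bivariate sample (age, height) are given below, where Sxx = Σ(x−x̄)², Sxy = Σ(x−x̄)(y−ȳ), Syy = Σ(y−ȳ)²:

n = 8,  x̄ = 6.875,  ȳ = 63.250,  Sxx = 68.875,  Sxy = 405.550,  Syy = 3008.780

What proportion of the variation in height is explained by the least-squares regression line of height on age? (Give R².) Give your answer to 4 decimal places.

0.7937

R² = Sxy²/(Sxx·Syy) = (405.55)²/(68.875·3008.78) = 0.793664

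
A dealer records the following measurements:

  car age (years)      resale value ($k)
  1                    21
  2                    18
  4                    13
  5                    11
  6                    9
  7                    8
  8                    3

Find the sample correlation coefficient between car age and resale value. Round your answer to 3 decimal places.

-0.991

n = 7, Σx = 33, Σy = 83, Σxy = 298, Σx² = 195, Σy² = 1209
Sxx = Σx² − (Σx)²/n = 195 − 155.571429 = 39.428571
Sxy = Σxy − (Σx)(Σy)/n = 298 − 391.285714 = -93.285714
Syy = Σy² − (Σy)²/n = 1209 − 984.142857 = 224.857143
r = Sxy/√(Sxx·Syy) = -93.285714/√(8865.795918) = -93.285714/94.158356 = -0.990732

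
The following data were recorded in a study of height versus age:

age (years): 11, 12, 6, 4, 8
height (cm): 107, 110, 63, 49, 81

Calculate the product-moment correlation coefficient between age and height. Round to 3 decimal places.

0.997

n = 5, Σx = 41, Σy = 410, Σxy = 3719, Σx² = 381, Σy² = 36480
Sxx = Σx² − (Σx)²/n = 381 − 336.2 = 44.8
Sxy = Σxy − (Σx)(Σy)/n = 3719 − 3362 = 357
Syy = Σy² − (Σy)²/n = 36480 − 33620 = 2860
r = Sxy/√(Sxx·Syy) = 357/√(128128) = 357/357.949717 = 0.997347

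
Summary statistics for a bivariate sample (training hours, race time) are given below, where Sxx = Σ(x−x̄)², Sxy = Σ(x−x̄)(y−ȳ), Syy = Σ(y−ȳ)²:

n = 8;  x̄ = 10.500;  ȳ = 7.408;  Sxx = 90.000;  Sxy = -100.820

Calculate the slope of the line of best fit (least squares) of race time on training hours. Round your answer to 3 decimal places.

b = Sxy/Sxx = -100.82/90 = -1.120222

-1.120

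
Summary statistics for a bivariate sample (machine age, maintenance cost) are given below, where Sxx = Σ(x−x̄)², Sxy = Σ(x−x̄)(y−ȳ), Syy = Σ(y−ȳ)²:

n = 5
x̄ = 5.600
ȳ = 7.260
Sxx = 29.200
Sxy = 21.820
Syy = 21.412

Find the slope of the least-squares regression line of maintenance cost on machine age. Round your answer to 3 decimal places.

0.747

b = Sxy/Sxx = 21.82/29.2 = 0.747260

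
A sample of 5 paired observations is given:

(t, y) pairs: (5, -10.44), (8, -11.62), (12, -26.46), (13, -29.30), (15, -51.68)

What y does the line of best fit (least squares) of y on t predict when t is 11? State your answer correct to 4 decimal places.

n = 5, Σx = 53, Σy = -129.5, Σxy = -1618.78, Σx² = 627
Sxx = Σx² − (Σx)²/n = 627 − 561.8 = 65.2
Sxy = Σxy − (Σx)(Σy)/n = -1618.78 − (-1372.7) = -246.08
b = Sxy/Sxx = -246.08/65.2 = -3.774233
a = ȳ − b·x̄ = -25.9 − (-3.774233)·10.6 = 14.106871
ŷ(11) = a + b·11 = 14.106871 + (-3.774233)·11 = -27.409693

-27.4097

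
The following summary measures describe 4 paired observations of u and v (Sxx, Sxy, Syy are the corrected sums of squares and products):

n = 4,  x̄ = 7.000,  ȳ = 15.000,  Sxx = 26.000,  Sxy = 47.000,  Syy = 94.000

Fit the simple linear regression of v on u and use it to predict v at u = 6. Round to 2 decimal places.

13.19

b = Sxy/Sxx = 47/26 = 1.807692
a = ȳ − b·x̄ = 15 − 1.807692·7 = 2.346154
ŷ(6) = a + b·6 = 2.346154 + 1.807692·6 = 13.192308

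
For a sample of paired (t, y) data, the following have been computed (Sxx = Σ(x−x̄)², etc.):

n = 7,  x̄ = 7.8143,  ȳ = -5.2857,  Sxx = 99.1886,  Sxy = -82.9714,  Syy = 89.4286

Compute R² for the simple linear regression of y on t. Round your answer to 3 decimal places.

R² = Sxy²/(Sxx·Syy) = (-82.9714)²/(99.1886·89.4286) = 0.776102

0.776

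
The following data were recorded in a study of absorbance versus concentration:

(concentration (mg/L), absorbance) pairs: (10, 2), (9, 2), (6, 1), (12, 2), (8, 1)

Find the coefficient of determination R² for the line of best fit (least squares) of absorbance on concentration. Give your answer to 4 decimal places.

0.6667

n = 5, Σx = 45, Σy = 8, Σxy = 76, Σx² = 425, Σy² = 14
Sxx = Σx² − (Σx)²/n = 425 − 405 = 20
Sxy = Σxy − (Σx)(Σy)/n = 76 − 72 = 4
Syy = Σy² − (Σy)²/n = 14 − 12.8 = 1.2
R² = Sxy²/(Sxx·Syy) = (4)²/(20·1.2) = 0.666667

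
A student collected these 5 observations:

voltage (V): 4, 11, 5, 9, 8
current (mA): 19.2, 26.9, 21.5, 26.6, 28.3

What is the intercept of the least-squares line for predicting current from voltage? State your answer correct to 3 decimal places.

15.696

n = 5, Σx = 37, Σy = 122.5, Σxy = 946, Σx² = 307
Sxx = Σx² − (Σx)²/n = 307 − 273.8 = 33.2
Sxy = Σxy − (Σx)(Σy)/n = 946 − 906.5 = 39.5
b = Sxy/Sxx = 39.5/33.2 = 1.189759
a = ȳ − b·x̄ = 24.5 − 1.189759·7.4 = 15.695783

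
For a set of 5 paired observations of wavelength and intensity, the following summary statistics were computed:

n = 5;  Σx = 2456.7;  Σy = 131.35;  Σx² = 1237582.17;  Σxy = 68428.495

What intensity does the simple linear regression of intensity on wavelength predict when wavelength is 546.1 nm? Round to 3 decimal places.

Sxx = Σx² − (Σx)²/n = 1237582.17 − 1207074.978 = 30507.192
Sxy = Σxy − (Σx)(Σy)/n = 68428.495 − 64537.509 = 3890.986
b = Sxy/Sxx = 3890.986/30507.192 = 0.127543
a = ȳ − b·x̄ = 26.27 − 0.127543·491.34 = -36.397094
ŷ(546.1) = a + b·546.1 = -36.397094 + 0.127543·546.1 = 33.254268

33.254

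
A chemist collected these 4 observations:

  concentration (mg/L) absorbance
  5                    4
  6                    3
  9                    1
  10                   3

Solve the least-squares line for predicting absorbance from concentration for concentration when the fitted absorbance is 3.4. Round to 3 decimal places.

n = 4, Σx = 30, Σy = 11, Σxy = 77, Σx² = 242
Sxx = Σx² − (Σx)²/n = 242 − 225 = 17
Sxy = Σxy − (Σx)(Σy)/n = 77 − 82.5 = -5.5
b = Sxy/Sxx = -5.5/17 = -0.323529
a = ȳ − b·x̄ = 2.75 − (-0.323529)·7.5 = 5.176471
Set a + b·x = 3.4: x = (3.4 − 5.176471) / (-0.323529) = 5.490909

5.491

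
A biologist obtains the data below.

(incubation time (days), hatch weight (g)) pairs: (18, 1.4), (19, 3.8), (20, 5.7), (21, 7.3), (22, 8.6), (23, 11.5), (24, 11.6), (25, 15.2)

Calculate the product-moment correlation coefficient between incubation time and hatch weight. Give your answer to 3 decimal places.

0.991

n = 8, Σx = 172, Σy = 65.1, Σxy = 1476.8, Σx² = 3740, Σy² = 673.99
Sxx = Σx² − (Σx)²/n = 3740 − 3698 = 42
Sxy = Σxy − (Σx)(Σy)/n = 1476.8 − 1399.65 = 77.15
Syy = Σy² − (Σy)²/n = 673.99 − 529.75125 = 144.23875
r = Sxy/√(Sxx·Syy) = 77.15/√(6058.0275) = 77.15/77.833332 = 0.991221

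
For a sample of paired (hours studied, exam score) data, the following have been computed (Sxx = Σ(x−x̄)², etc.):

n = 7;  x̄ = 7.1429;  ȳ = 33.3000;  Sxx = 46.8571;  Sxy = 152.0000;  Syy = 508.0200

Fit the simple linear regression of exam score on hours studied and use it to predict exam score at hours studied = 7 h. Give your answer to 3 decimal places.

b = Sxy/Sxx = 152/46.8571 = 3.243905
a = ȳ − b·x̄ = 33.3 − 3.243905·7.1429 = 10.129108
ŷ(7) = a + b·7 = 10.129108 + 3.243905·7 = 32.836446

32.836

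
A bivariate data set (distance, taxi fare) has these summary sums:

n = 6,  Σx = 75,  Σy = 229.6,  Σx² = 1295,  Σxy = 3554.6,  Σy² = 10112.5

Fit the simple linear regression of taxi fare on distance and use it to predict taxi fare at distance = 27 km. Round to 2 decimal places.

66.03

Sxx = Σx² − (Σx)²/n = 1295 − 937.5 = 357.5
Sxy = Σxy − (Σx)(Σy)/n = 3554.6 − 2870 = 684.6
b = Sxy/Sxx = 684.6/357.5 = 1.914965
a = ȳ − b·x̄ = 38.266667 − 1.914965·12.5 = 14.329604
ŷ(27) = a + b·27 = 14.329604 + 1.914965·27 = 66.033660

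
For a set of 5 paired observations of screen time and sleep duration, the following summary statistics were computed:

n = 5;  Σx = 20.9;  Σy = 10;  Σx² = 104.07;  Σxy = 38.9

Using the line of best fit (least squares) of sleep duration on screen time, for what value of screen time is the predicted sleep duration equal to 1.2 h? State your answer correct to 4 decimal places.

8.7891

Sxx = Σx² − (Σx)²/n = 104.07 − 87.362 = 16.708
Sxy = Σxy − (Σx)(Σy)/n = 38.9 − 41.8 = -2.9
b = Sxy/Sxx = -2.9/16.708 = -0.173570
a = ȳ − b·x̄ = 2 − (-0.173570)·4.18 = 2.725521
Set a + b·x = 1.2: x = (1.2 − 2.725521) / (-0.173570) = 8.789103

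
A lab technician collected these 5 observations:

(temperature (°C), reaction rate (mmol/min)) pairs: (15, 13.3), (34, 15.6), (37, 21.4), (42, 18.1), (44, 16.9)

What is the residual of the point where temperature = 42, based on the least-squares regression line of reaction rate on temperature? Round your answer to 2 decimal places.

-0.26

n = 5, Σx = 172, Σy = 85.3, Σxy = 3025.5, Σx² = 6450
Sxx = Σx² − (Σx)²/n = 6450 − 5916.8 = 533.2
Sxy = Σxy − (Σx)(Σy)/n = 3025.5 − 2934.32 = 91.18
b = Sxy/Sxx = 91.18/533.2 = 0.171005
a = ȳ − b·x̄ = 17.06 − 0.171005·34.4 = 11.177419
ŷ(42) = 11.177419 + 0.171005·42 = 18.359640
residual = y − ŷ = 18.1 − 18.359640 = -0.259640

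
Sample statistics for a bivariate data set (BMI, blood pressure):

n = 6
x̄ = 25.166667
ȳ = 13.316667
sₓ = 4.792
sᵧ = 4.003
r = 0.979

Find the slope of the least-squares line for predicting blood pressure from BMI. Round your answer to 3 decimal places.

0.818

b = r · sᵧ/sₓ = 0.979 · 4.003/4.792 = 0.817808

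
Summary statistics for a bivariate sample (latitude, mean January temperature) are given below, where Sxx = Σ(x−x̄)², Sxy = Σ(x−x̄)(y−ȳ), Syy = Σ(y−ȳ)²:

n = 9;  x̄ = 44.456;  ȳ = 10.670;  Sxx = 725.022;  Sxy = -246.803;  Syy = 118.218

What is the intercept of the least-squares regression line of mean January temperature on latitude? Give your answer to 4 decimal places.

b = Sxy/Sxx = -246.803/725.022 = -0.340408
a = ȳ − b·x̄ = 10.67 − (-0.340408)·44.456 = 25.803160

25.8032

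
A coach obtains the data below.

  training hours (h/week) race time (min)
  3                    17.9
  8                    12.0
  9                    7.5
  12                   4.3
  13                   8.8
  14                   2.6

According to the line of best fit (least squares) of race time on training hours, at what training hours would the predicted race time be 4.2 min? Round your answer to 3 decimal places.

n = 6, Σx = 59, Σy = 53.1, Σxy = 419.6, Σx² = 663
Sxx = Σx² − (Σx)²/n = 663 − 580.166667 = 82.833333
Sxy = Σxy − (Σx)(Σy)/n = 419.6 − 522.15 = -102.55
b = Sxy/Sxx = -102.55/82.833333 = -1.238028
a = ȳ − b·x̄ = 8.85 − (-1.238028)·9.833333 = 21.023944
Set a + b·x = 4.2: x = (4.2 − 21.023944) / (-1.238028) = 13.589306

13.589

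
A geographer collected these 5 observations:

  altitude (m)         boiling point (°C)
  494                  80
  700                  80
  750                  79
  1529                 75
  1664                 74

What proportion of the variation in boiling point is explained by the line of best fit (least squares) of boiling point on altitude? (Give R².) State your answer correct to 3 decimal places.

0.980

n = 5, Σx = 5137, Σy = 388, Σxy = 392581, Σx² = 6403273, Σy² = 30142
Sxx = Σx² − (Σx)²/n = 6403273 − 5277753.8 = 1125519.2
Sxy = Σxy − (Σx)(Σy)/n = 392581 − 398631.2 = -6050.2
Syy = Σy² − (Σy)²/n = 30142 − 30108.8 = 33.2
R² = Sxy²/(Sxx·Syy) = (-6050.2)²/(1125519.2·33.2) = 0.979599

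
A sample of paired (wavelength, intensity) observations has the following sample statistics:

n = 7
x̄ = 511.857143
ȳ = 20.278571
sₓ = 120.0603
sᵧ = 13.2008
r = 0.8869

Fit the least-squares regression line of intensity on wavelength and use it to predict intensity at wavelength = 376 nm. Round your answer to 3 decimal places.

7.030

b = r · sᵧ/sₓ = 0.8869 · 13.2008/120.0603 = 0.097516
a = ȳ − b·x̄ = 20.278571 − 0.097516·511.857143 = -29.635645
ŷ(376) = a + b·376 = -29.635645 + 0.097516·376 = 7.030338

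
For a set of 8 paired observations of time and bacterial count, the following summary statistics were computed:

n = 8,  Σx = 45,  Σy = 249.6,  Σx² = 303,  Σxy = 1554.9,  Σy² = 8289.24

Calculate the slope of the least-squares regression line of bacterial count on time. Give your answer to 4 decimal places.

3.0256

Sxx = Σx² − (Σx)²/n = 303 − 253.125 = 49.875
Sxy = Σxy − (Σx)(Σy)/n = 1554.9 − 1404 = 150.9
b = Sxy/Sxx = 150.9/49.875 = 3.025564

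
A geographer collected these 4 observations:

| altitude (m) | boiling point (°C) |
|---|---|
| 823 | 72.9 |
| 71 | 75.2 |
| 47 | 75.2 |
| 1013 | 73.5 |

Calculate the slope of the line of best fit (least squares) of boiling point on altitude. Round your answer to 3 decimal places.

-0.002

n = 4, Σx = 1954, Σy = 296.8, Σxy = 143325.8, Σx² = 1710748
Sxx = Σx² − (Σx)²/n = 1710748 − 954529 = 756219
Sxy = Σxy − (Σx)(Σy)/n = 143325.8 − 144986.8 = -1661
b = Sxy/Sxx = -1661/756219 = -0.002196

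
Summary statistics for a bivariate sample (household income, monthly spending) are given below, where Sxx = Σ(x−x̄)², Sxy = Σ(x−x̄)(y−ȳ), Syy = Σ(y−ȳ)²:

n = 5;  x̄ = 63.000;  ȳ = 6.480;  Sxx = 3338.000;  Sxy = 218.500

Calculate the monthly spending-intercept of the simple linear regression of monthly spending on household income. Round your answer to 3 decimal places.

b = Sxy/Sxx = 218.5/3338 = 0.065458
a = ȳ − b·x̄ = 6.48 − 0.065458·63 = 2.356123

2.356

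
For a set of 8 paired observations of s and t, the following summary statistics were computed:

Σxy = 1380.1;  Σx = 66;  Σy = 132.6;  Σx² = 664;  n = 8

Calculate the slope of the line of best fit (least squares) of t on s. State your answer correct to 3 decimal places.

Sxx = Σx² − (Σx)²/n = 664 − 544.5 = 119.5
Sxy = Σxy − (Σx)(Σy)/n = 1380.1 − 1093.95 = 286.15
b = Sxy/Sxx = 286.15/119.5 = 2.394561

2.395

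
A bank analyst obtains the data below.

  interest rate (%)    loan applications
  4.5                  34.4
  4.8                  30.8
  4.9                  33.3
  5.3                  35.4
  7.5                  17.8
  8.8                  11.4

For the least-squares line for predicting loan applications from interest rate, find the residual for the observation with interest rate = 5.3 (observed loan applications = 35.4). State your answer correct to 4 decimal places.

n = 6, Σx = 35.8, Σy = 163.1, Σxy = 887.25, Σx² = 229.08
Sxx = Σx² − (Σx)²/n = 229.08 − 213.606667 = 15.473333
Sxy = Σxy − (Σx)(Σy)/n = 887.25 − 973.163333 = -85.913333
b = Sxy/Sxx = -85.913333/15.473333 = -5.552348
a = ȳ − b·x̄ = 27.183333 − (-5.552348)·5.966667 = 60.312344
ŷ(5.3) = 60.312344 + (-5.552348)·5.3 = 30.884899
residual = y − ŷ = 35.4 − 30.884899 = 4.515101

4.5151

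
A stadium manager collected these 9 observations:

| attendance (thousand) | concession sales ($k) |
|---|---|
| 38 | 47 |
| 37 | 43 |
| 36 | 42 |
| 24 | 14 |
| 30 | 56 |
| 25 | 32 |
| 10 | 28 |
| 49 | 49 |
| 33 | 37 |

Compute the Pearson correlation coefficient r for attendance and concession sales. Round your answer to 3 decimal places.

0.634

n = 9, Σx = 282, Σy = 348, Σxy = 11607, Σx² = 9800, Σy² = 14732
Sxx = Σx² − (Σx)²/n = 9800 − 8836 = 964
Sxy = Σxy − (Σx)(Σy)/n = 11607 − 10904 = 703
Syy = Σy² − (Σy)²/n = 14732 − 13456 = 1276
r = Sxy/√(Sxx·Syy) = 703/√(1230064) = 703/1109.082504 = 0.633857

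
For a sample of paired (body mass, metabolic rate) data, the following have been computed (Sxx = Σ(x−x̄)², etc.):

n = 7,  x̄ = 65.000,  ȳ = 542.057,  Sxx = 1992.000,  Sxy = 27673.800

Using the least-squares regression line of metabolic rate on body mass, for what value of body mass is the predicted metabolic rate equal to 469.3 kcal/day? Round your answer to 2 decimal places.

b = Sxy/Sxx = 27673.8/1992 = 13.892470
a = ȳ − b·x̄ = 542.057 − 13.892470·65 = -360.953542
Set a + b·x = 469.3: x = (469.3 − (-360.953542)) / 13.892470 = 59.762846

59.76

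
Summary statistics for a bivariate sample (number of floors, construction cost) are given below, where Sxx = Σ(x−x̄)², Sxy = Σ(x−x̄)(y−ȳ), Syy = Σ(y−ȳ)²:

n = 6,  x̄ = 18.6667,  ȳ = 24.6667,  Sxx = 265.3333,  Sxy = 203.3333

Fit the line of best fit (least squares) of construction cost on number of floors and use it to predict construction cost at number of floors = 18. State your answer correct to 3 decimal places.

b = Sxy/Sxx = 203.3333/265.3333 = 0.766332
a = ȳ − b·x̄ = 24.6667 − 0.766332·18.6667 = 10.361817
ŷ(18) = a + b·18 = 10.361817 + 0.766332·18 = 24.155787

24.156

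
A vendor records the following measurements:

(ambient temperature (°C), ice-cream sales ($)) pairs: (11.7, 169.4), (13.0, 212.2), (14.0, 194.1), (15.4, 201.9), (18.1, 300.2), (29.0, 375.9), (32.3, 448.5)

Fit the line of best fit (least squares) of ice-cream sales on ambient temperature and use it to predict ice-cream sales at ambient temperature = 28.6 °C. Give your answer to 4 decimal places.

392.0127

n = 7, Σx = 133.5, Σy = 1902.2, Σxy = 41388.51, Σx² = 2950.95
Sxx = Σx² − (Σx)²/n = 2950.95 − 2546.035714 = 404.914286
Sxy = Σxy − (Σx)(Σy)/n = 41388.51 − 36277.671429 = 5110.838571
b = Sxy/Sxx = 5110.838571/404.914286 = 12.622026
a = ȳ − b·x̄ = 271.742857 − 12.622026·19.071429 = 31.022793
ŷ(28.6) = a + b·28.6 = 31.022793 + 12.622026·28.6 = 392.012732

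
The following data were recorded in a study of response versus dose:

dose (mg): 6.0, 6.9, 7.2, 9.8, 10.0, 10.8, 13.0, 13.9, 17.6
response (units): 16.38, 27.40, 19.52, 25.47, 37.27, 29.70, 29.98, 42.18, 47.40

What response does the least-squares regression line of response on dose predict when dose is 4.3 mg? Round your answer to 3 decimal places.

n = 9, Σx = 95.2, Σy = 275.3, Σxy = 3181.232, Σx² = 1120.1
Sxx = Σx² − (Σx)²/n = 1120.1 − 1007.004444 = 113.095556
Sxy = Σxy − (Σx)(Σy)/n = 3181.232 − 2912.062222 = 269.169778
b = Sxy/Sxx = 269.169778/113.095556 = 2.380021
a = ȳ − b·x̄ = 30.588889 − 2.380021·10.577778 = 5.413557
ŷ(4.3) = a + b·4.3 = 5.413557 + 2.380021·4.3 = 15.647647

15.648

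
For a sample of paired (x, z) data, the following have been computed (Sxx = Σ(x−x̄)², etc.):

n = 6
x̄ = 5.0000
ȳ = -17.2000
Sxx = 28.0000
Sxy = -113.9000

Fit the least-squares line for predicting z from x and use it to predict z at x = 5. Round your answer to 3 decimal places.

b = Sxy/Sxx = -113.9/28 = -4.067857
a = ȳ − b·x̄ = -17.2 − (-4.067857)·5 = 3.139286
ŷ(5) = a + b·5 = 3.139286 + (-4.067857)·5 = -17.2

-17.200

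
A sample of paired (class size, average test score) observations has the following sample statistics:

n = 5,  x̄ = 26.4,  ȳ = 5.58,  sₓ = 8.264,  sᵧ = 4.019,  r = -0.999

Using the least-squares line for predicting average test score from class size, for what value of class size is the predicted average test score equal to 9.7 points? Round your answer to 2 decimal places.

17.92

b = r · sᵧ/sₓ = -0.999 · 4.019/8.264 = -0.485840
a = ȳ − b·x̄ = 5.58 − (-0.485840)·26.4 = 18.406174
Set a + b·x = 9.7: x = (9.7 − 18.406174) / (-0.485840) = 17.919840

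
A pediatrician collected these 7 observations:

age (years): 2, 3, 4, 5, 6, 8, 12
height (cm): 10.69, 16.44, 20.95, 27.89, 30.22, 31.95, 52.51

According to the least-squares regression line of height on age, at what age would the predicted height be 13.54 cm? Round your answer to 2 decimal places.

n = 7, Σx = 40, Σy = 190.65, Σxy = 1360.99, Σx² = 298
Sxx = Σx² − (Σx)²/n = 298 − 228.571429 = 69.428571
Sxy = Σxy − (Σx)(Σy)/n = 1360.99 − 1089.428571 = 271.561429
b = Sxy/Sxx = 271.561429/69.428571 = 3.911379
a = ȳ − b·x̄ = 27.235714 − 3.911379·5.714286 = 4.884979
Set a + b·x = 13.54: x = (13.54 − 4.884979) / 3.911379 = 2.212780

2.21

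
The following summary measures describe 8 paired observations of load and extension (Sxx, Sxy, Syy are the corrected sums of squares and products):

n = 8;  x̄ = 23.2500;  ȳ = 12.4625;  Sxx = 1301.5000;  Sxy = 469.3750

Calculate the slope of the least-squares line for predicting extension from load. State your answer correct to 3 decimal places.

0.361

b = Sxy/Sxx = 469.375/1301.5 = 0.360642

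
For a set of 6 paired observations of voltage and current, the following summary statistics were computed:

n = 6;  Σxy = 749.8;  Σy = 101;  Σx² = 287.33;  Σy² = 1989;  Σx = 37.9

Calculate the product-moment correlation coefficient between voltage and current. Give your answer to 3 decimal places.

Sxx = Σx² − (Σx)²/n = 287.33 − 239.401667 = 47.928333
Sxy = Σxy − (Σx)(Σy)/n = 749.8 − 637.983333 = 111.816667
Syy = Σy² − (Σy)²/n = 1989 − 1700.166667 = 288.833333
r = Sxy/√(Sxx·Syy) = 111.816667/√(13843.300278) = 111.816667/117.657555 = 0.950357

0.950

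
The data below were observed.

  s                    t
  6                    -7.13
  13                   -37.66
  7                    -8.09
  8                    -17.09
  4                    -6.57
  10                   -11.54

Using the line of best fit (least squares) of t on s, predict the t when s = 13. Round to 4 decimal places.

n = 6, Σx = 48, Σy = -88.08, Σxy = -867.39, Σx² = 434
Sxx = Σx² − (Σx)²/n = 434 − 384 = 50
Sxy = Σxy − (Σx)(Σy)/n = -867.39 − (-704.64) = -162.75
b = Sxy/Sxx = -162.75/50 = -3.255
a = ȳ − b·x̄ = -14.68 − (-3.255)·8 = 11.36
ŷ(13) = a + b·13 = 11.36 + (-3.255)·13 = -30.955

-30.9550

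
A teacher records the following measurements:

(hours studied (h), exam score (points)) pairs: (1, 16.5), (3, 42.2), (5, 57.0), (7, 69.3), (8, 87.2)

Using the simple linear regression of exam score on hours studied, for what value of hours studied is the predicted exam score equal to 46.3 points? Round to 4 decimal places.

3.9224

n = 5, Σx = 24, Σy = 272.2, Σxy = 1610.8, Σx² = 148
Sxx = Σx² − (Σx)²/n = 148 − 115.2 = 32.8
Sxy = Σxy − (Σx)(Σy)/n = 1610.8 − 1306.56 = 304.24
b = Sxy/Sxx = 304.24/32.8 = 9.275610
a = ȳ − b·x̄ = 54.44 − 9.275610·4.8 = 9.917073
Set a + b·x = 46.3: x = (46.3 − 9.917073) / 9.275610 = 3.922430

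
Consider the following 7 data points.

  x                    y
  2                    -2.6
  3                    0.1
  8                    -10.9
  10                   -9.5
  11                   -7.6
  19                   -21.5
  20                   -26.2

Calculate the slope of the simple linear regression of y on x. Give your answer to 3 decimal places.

n = 7, Σx = 73, Σy = -78.2, Σxy = -1203.2, Σx² = 1059
Sxx = Σx² − (Σx)²/n = 1059 − 761.285714 = 297.714286
Sxy = Σxy − (Σx)(Σy)/n = -1203.2 − (-815.514286) = -387.685714
b = Sxy/Sxx = -387.685714/297.714286 = -1.302207

-1.302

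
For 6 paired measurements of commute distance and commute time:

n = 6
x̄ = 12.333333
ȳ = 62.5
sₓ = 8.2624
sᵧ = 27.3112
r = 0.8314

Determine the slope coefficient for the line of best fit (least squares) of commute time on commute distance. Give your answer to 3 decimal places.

b = r · sᵧ/sₓ = 0.8314 · 27.3112/8.2624 = 2.748176

2.748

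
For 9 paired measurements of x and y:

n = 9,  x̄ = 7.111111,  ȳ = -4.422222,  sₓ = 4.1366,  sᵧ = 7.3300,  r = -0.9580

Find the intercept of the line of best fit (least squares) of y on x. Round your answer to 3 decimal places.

b = r · sᵧ/sₓ = -0.958 · 7.33/4.1366 = -1.697563
a = ȳ − b·x̄ = -4.422222 − (-1.697563)·7.111111 = 7.649338

7.649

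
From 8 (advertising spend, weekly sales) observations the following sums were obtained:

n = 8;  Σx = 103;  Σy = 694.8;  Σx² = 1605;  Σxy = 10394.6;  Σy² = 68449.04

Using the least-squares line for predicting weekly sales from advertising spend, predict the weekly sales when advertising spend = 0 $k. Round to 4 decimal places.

Sxx = Σx² − (Σx)²/n = 1605 − 1326.125 = 278.875
Sxy = Σxy − (Σx)(Σy)/n = 10394.6 − 8945.55 = 1449.05
b = Sxy/Sxx = 1449.05/278.875 = 5.196056
a = ȳ − b·x̄ = 86.85 − 5.196056·12.875 = 19.950784
ŷ(0) = a + b·0 = 19.950784 + 5.196056·0 = 19.950784

19.9508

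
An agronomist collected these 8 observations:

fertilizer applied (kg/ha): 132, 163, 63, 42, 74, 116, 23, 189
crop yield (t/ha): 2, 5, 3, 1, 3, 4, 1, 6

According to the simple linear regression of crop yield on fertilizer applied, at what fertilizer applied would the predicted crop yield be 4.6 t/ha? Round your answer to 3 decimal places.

156.143

n = 8, Σx = 802, Σy = 25, Σxy = 3153, Σx² = 104908
Sxx = Σx² − (Σx)²/n = 104908 − 80400.5 = 24507.5
Sxy = Σxy − (Σx)(Σy)/n = 3153 − 2506.25 = 646.75
b = Sxy/Sxx = 646.75/24507.5 = 0.026390
a = ȳ − b·x̄ = 3.125 − 0.026390·100.25 = 0.479414
Set a + b·x = 4.6: x = (4.6 − 0.479414) / 0.026390 = 156.142636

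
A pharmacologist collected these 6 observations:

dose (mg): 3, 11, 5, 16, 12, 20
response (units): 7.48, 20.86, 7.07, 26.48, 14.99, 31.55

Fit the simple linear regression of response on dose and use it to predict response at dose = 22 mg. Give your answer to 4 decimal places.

n = 6, Σx = 67, Σy = 108.43, Σxy = 1521.81, Σx² = 955
Sxx = Σx² − (Σx)²/n = 955 − 748.166667 = 206.833333
Sxy = Σxy − (Σx)(Σy)/n = 1521.81 − 1210.801667 = 311.008333
b = Sxy/Sxx = 311.008333/206.833333 = 1.503666
a = ȳ − b·x̄ = 18.071667 − 1.503666·11.166667 = 1.280725
ŷ(22) = a + b·22 = 1.280725 + 1.503666·22 = 34.361386

34.3614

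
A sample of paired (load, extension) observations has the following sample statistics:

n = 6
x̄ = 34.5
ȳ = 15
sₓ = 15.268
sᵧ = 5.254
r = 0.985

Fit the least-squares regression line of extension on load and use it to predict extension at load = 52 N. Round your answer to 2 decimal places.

b = r · sᵧ/sₓ = 0.985 · 5.254/15.268 = 0.338957
a = ȳ − b·x̄ = 15 − 0.338957·34.5 = 3.305996
ŷ(52) = a + b·52 = 3.305996 + 0.338957·52 = 20.931741

20.93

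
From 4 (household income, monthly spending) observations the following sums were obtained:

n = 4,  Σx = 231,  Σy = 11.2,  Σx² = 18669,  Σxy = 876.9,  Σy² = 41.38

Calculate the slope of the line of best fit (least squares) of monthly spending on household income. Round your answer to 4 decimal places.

Sxx = Σx² − (Σx)²/n = 18669 − 13340.25 = 5328.75
Sxy = Σxy − (Σx)(Σy)/n = 876.9 − 646.8 = 230.1
b = Sxy/Sxx = 230.1/5328.75 = 0.043181

0.0432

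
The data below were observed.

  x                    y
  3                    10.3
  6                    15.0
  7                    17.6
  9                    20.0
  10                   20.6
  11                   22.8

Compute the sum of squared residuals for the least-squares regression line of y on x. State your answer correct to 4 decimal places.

1.4482

n = 6, Σx = 46, Σy = 106.3, Σxy = 880.9, Σx² = 396, Σy² = 1985.05
Sxx = Σx² − (Σx)²/n = 396 − 352.666667 = 43.333333
Sxy = Σxy − (Σx)(Σy)/n = 880.9 − 814.966667 = 65.933333
Syy = Σy² − (Σy)²/n = 1985.05 − 1883.281667 = 101.768333
b = Sxy/Sxx = 65.933333/43.333333 = 1.521538
SSE = Syy − b·Sxy = 101.768333 − 1.521538·65.933333 = 1.448231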